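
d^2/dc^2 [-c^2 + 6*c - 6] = -2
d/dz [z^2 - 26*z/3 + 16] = 2*z - 26/3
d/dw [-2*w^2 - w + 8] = -4*w - 1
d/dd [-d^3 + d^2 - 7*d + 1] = -3*d^2 + 2*d - 7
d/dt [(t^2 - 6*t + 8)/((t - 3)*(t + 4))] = (7*t^2 - 40*t + 64)/(t^4 + 2*t^3 - 23*t^2 - 24*t + 144)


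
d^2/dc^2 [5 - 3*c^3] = -18*c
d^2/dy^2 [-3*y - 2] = 0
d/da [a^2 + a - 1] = 2*a + 1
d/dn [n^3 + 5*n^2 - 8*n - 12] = 3*n^2 + 10*n - 8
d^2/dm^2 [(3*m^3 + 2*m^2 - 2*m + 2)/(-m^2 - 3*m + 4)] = 2*(-31*m^3 + 78*m^2 - 138*m - 34)/(m^6 + 9*m^5 + 15*m^4 - 45*m^3 - 60*m^2 + 144*m - 64)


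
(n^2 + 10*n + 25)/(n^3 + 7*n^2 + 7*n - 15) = (n + 5)/(n^2 + 2*n - 3)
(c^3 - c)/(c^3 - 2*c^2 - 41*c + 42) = c*(c + 1)/(c^2 - c - 42)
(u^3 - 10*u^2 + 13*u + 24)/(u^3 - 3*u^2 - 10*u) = (-u^3 + 10*u^2 - 13*u - 24)/(u*(-u^2 + 3*u + 10))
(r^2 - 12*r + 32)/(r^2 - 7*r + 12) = (r - 8)/(r - 3)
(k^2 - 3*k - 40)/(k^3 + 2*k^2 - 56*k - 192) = (k + 5)/(k^2 + 10*k + 24)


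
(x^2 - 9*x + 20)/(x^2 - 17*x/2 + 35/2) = 2*(x - 4)/(2*x - 7)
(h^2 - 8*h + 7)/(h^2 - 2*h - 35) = (h - 1)/(h + 5)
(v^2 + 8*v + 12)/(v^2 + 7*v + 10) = (v + 6)/(v + 5)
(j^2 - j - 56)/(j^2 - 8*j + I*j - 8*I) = (j + 7)/(j + I)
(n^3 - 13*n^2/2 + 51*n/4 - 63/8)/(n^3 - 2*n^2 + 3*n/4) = (4*n^2 - 20*n + 21)/(2*n*(2*n - 1))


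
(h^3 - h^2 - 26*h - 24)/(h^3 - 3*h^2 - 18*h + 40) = (h^2 - 5*h - 6)/(h^2 - 7*h + 10)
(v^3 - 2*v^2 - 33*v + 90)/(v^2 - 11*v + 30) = (v^2 + 3*v - 18)/(v - 6)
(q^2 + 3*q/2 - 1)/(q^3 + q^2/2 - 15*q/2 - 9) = (2*q - 1)/(2*q^2 - 3*q - 9)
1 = 1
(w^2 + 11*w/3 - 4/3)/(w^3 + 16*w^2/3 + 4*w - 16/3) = (3*w - 1)/(3*w^2 + 4*w - 4)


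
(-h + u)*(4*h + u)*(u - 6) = -4*h^2*u + 24*h^2 + 3*h*u^2 - 18*h*u + u^3 - 6*u^2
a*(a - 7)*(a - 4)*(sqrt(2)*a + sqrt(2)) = sqrt(2)*a^4 - 10*sqrt(2)*a^3 + 17*sqrt(2)*a^2 + 28*sqrt(2)*a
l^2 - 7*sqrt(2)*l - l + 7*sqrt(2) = (l - 1)*(l - 7*sqrt(2))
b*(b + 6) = b^2 + 6*b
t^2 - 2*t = t*(t - 2)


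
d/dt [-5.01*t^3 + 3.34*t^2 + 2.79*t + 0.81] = -15.03*t^2 + 6.68*t + 2.79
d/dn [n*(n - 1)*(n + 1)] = 3*n^2 - 1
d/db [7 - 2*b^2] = -4*b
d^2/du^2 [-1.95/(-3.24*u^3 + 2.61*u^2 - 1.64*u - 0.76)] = ((10.179 - 37.908*u)*(3.24*u^3 - 2.61*u^2 + 1.64*u + 0.76) + 1.95*(9.72*u^2 - 5.22*u + 1.64)*(19.44*u^2 - 10.44*u + 3.28))/(3.24*u^3 - 2.61*u^2 + 1.64*u + 0.76)^3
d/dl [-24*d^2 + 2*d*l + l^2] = 2*d + 2*l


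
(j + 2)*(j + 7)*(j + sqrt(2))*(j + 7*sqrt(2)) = j^4 + 9*j^3 + 8*sqrt(2)*j^3 + 28*j^2 + 72*sqrt(2)*j^2 + 126*j + 112*sqrt(2)*j + 196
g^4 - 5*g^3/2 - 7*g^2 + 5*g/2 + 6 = (g - 4)*(g - 1)*(g + 1)*(g + 3/2)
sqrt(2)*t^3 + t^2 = t^2*(sqrt(2)*t + 1)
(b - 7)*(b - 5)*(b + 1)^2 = b^4 - 10*b^3 + 12*b^2 + 58*b + 35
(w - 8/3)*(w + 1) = w^2 - 5*w/3 - 8/3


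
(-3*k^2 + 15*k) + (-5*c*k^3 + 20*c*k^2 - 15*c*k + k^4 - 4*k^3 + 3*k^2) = -5*c*k^3 + 20*c*k^2 - 15*c*k + k^4 - 4*k^3 + 15*k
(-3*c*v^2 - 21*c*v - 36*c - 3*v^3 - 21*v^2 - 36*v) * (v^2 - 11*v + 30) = -3*c*v^4 + 12*c*v^3 + 105*c*v^2 - 234*c*v - 1080*c - 3*v^5 + 12*v^4 + 105*v^3 - 234*v^2 - 1080*v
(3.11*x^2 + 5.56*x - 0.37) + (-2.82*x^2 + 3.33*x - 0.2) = 0.29*x^2 + 8.89*x - 0.57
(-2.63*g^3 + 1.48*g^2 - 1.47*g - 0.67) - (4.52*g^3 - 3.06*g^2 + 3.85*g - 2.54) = -7.15*g^3 + 4.54*g^2 - 5.32*g + 1.87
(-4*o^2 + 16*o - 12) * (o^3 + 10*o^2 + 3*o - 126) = -4*o^5 - 24*o^4 + 136*o^3 + 432*o^2 - 2052*o + 1512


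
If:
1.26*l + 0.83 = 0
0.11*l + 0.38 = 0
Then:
No Solution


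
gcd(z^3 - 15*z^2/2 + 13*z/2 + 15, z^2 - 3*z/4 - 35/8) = z - 5/2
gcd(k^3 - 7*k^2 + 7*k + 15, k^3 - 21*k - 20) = k^2 - 4*k - 5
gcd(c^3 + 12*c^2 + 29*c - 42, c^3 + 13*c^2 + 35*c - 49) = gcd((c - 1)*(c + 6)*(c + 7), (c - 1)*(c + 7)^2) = c^2 + 6*c - 7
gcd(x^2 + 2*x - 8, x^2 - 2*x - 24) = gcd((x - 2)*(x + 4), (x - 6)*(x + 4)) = x + 4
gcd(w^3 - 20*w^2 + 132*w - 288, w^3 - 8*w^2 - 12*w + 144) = w^2 - 12*w + 36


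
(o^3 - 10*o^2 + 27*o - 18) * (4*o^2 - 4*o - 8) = 4*o^5 - 44*o^4 + 140*o^3 - 100*o^2 - 144*o + 144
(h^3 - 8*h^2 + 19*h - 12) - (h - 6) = h^3 - 8*h^2 + 18*h - 6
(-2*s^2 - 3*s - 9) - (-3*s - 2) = -2*s^2 - 7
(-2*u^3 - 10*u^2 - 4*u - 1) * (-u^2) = 2*u^5 + 10*u^4 + 4*u^3 + u^2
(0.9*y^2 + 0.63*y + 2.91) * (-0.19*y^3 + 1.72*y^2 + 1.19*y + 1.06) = -0.171*y^5 + 1.4283*y^4 + 1.6017*y^3 + 6.7089*y^2 + 4.1307*y + 3.0846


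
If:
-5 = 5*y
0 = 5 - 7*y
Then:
No Solution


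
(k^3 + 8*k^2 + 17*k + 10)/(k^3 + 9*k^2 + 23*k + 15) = (k + 2)/(k + 3)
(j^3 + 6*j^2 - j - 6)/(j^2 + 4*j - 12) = (j^2 - 1)/(j - 2)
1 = 1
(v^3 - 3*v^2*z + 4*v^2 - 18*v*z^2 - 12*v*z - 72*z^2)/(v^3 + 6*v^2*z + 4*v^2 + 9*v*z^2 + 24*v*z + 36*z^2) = (v - 6*z)/(v + 3*z)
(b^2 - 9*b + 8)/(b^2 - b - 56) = (b - 1)/(b + 7)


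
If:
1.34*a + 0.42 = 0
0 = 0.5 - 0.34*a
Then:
No Solution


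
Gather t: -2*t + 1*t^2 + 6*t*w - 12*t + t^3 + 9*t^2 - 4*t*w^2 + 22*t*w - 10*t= t^3 + 10*t^2 + t*(-4*w^2 + 28*w - 24)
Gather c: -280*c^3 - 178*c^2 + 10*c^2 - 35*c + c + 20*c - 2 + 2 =-280*c^3 - 168*c^2 - 14*c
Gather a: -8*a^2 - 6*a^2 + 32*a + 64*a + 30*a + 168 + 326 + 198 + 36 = -14*a^2 + 126*a + 728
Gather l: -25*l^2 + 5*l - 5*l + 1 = 1 - 25*l^2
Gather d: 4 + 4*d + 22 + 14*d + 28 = 18*d + 54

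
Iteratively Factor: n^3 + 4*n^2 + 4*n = (n + 2)*(n^2 + 2*n) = (n + 2)^2*(n)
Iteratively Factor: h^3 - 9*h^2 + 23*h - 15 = (h - 1)*(h^2 - 8*h + 15) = (h - 5)*(h - 1)*(h - 3)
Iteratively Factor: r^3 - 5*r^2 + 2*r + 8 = (r - 2)*(r^2 - 3*r - 4) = (r - 4)*(r - 2)*(r + 1)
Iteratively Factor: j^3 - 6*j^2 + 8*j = (j - 4)*(j^2 - 2*j) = j*(j - 4)*(j - 2)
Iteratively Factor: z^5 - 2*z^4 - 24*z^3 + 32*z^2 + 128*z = (z + 4)*(z^4 - 6*z^3 + 32*z) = (z - 4)*(z + 4)*(z^3 - 2*z^2 - 8*z) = z*(z - 4)*(z + 4)*(z^2 - 2*z - 8) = z*(z - 4)*(z + 2)*(z + 4)*(z - 4)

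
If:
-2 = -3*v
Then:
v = 2/3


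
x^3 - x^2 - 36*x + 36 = (x - 6)*(x - 1)*(x + 6)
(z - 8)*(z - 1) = z^2 - 9*z + 8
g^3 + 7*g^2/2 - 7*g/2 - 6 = (g - 3/2)*(g + 1)*(g + 4)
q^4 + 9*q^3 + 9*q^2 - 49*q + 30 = (q - 1)^2*(q + 5)*(q + 6)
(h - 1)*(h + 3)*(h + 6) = h^3 + 8*h^2 + 9*h - 18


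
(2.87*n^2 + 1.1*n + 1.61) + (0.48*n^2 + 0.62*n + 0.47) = 3.35*n^2 + 1.72*n + 2.08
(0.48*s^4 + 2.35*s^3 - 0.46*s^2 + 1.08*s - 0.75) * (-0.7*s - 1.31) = -0.336*s^5 - 2.2738*s^4 - 2.7565*s^3 - 0.1534*s^2 - 0.8898*s + 0.9825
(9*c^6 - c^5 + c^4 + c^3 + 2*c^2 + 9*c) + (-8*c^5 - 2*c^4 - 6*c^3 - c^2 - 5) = 9*c^6 - 9*c^5 - c^4 - 5*c^3 + c^2 + 9*c - 5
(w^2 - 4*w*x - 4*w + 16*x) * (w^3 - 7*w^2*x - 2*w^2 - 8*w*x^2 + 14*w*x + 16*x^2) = w^5 - 11*w^4*x - 6*w^4 + 20*w^3*x^2 + 66*w^3*x + 8*w^3 + 32*w^2*x^3 - 120*w^2*x^2 - 88*w^2*x - 192*w*x^3 + 160*w*x^2 + 256*x^3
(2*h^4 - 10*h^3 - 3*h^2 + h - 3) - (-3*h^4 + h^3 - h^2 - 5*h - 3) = 5*h^4 - 11*h^3 - 2*h^2 + 6*h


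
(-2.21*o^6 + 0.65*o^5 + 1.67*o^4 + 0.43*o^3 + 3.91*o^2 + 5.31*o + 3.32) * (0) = 0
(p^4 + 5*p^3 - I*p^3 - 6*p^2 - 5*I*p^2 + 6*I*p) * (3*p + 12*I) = 3*p^5 + 15*p^4 + 9*I*p^4 - 6*p^3 + 45*I*p^3 + 60*p^2 - 54*I*p^2 - 72*p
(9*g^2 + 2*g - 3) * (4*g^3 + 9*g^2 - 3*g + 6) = 36*g^5 + 89*g^4 - 21*g^3 + 21*g^2 + 21*g - 18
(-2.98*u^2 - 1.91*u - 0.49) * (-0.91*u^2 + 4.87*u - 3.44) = 2.7118*u^4 - 12.7745*u^3 + 1.3954*u^2 + 4.1841*u + 1.6856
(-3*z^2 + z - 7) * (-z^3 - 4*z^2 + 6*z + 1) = 3*z^5 + 11*z^4 - 15*z^3 + 31*z^2 - 41*z - 7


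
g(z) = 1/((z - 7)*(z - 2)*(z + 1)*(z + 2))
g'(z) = -1/((z - 7)*(z - 2)*(z + 1)*(z + 2)^2) - 1/((z - 7)*(z - 2)*(z + 1)^2*(z + 2)) - 1/((z - 7)*(z - 2)^2*(z + 1)*(z + 2)) - 1/((z - 7)^2*(z - 2)*(z + 1)*(z + 2)) = 2*(-2*z^3 + 9*z^2 + 11*z - 12)/(z^8 - 12*z^7 + 14*z^6 + 180*z^5 - 111*z^4 - 864*z^3 - 40*z^2 + 1344*z + 784)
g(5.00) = -0.00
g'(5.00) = 0.00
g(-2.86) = 0.01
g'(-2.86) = 0.03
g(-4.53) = 0.00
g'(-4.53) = 0.00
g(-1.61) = -0.14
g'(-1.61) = 0.07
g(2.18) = -0.09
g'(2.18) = 0.51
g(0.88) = 0.03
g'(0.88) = 0.00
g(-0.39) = 0.06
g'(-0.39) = -0.10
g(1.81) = 0.09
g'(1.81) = 0.46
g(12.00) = 0.00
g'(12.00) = 0.00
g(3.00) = -0.01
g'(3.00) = 0.02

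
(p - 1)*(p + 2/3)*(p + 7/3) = p^3 + 2*p^2 - 13*p/9 - 14/9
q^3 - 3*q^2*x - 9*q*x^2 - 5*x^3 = (q - 5*x)*(q + x)^2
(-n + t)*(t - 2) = -n*t + 2*n + t^2 - 2*t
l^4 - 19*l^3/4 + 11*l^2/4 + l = l*(l - 4)*(l - 1)*(l + 1/4)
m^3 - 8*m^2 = m^2*(m - 8)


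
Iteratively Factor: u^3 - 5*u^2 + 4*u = (u - 4)*(u^2 - u) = (u - 4)*(u - 1)*(u)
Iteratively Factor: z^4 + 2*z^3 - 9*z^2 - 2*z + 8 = (z + 4)*(z^3 - 2*z^2 - z + 2) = (z - 1)*(z + 4)*(z^2 - z - 2) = (z - 1)*(z + 1)*(z + 4)*(z - 2)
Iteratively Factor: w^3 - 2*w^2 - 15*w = (w - 5)*(w^2 + 3*w) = (w - 5)*(w + 3)*(w)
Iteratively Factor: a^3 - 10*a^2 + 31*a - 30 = (a - 5)*(a^2 - 5*a + 6) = (a - 5)*(a - 3)*(a - 2)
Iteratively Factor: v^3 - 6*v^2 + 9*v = (v - 3)*(v^2 - 3*v) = v*(v - 3)*(v - 3)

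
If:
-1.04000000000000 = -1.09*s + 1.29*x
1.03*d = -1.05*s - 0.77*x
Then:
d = -1.95403936937739*x - 0.972655206199341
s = 1.18348623853211*x + 0.954128440366973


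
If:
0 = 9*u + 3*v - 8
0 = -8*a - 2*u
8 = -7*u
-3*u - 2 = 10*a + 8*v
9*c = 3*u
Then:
No Solution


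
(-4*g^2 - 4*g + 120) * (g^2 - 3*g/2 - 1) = -4*g^4 + 2*g^3 + 130*g^2 - 176*g - 120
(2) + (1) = 3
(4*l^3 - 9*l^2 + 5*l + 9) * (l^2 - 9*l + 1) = 4*l^5 - 45*l^4 + 90*l^3 - 45*l^2 - 76*l + 9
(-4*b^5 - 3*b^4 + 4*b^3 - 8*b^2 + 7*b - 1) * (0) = 0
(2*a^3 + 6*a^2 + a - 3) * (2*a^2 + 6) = 4*a^5 + 12*a^4 + 14*a^3 + 30*a^2 + 6*a - 18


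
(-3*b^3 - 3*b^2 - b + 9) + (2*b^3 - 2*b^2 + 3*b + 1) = -b^3 - 5*b^2 + 2*b + 10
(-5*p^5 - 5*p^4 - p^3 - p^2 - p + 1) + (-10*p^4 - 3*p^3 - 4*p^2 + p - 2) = -5*p^5 - 15*p^4 - 4*p^3 - 5*p^2 - 1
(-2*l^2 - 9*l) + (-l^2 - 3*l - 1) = -3*l^2 - 12*l - 1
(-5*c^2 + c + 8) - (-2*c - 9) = -5*c^2 + 3*c + 17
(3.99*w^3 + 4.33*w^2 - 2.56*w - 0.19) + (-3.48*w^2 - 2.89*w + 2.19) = 3.99*w^3 + 0.85*w^2 - 5.45*w + 2.0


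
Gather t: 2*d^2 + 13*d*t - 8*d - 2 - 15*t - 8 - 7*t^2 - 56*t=2*d^2 - 8*d - 7*t^2 + t*(13*d - 71) - 10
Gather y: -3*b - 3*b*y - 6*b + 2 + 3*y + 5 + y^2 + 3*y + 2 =-9*b + y^2 + y*(6 - 3*b) + 9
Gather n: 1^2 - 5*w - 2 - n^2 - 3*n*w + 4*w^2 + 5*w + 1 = -n^2 - 3*n*w + 4*w^2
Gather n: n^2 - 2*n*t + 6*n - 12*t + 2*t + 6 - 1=n^2 + n*(6 - 2*t) - 10*t + 5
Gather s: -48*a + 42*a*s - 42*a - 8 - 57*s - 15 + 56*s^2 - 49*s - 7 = -90*a + 56*s^2 + s*(42*a - 106) - 30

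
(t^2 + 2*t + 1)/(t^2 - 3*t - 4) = (t + 1)/(t - 4)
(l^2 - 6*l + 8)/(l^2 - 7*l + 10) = (l - 4)/(l - 5)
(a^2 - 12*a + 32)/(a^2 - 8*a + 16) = (a - 8)/(a - 4)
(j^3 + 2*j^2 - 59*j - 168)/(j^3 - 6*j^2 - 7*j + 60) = (j^2 - j - 56)/(j^2 - 9*j + 20)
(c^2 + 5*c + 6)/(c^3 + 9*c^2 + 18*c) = (c + 2)/(c*(c + 6))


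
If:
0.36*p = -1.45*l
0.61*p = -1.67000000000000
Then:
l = 0.68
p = -2.74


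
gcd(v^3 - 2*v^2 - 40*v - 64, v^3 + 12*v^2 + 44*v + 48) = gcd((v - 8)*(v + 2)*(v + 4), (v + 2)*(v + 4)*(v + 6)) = v^2 + 6*v + 8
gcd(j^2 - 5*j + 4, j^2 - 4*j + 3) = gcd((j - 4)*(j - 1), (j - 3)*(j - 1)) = j - 1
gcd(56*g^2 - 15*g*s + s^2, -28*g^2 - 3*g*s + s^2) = -7*g + s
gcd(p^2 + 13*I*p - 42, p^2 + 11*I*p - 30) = p + 6*I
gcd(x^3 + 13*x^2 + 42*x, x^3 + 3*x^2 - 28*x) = x^2 + 7*x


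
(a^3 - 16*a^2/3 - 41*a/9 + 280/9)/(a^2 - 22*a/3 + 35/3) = (9*a^2 - 3*a - 56)/(3*(3*a - 7))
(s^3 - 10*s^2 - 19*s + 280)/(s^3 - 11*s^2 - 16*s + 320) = (s - 7)/(s - 8)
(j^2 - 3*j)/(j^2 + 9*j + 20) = j*(j - 3)/(j^2 + 9*j + 20)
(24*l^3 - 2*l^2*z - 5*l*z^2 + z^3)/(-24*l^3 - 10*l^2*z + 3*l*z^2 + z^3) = (-4*l + z)/(4*l + z)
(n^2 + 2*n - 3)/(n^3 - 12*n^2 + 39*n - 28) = (n + 3)/(n^2 - 11*n + 28)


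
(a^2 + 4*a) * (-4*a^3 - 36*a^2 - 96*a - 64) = -4*a^5 - 52*a^4 - 240*a^3 - 448*a^2 - 256*a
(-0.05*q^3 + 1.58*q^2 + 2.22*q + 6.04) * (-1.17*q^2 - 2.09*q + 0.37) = 0.0585*q^5 - 1.7441*q^4 - 5.9181*q^3 - 11.122*q^2 - 11.8022*q + 2.2348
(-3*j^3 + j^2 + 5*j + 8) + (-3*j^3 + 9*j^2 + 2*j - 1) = -6*j^3 + 10*j^2 + 7*j + 7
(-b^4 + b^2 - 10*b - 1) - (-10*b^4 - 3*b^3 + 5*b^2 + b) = 9*b^4 + 3*b^3 - 4*b^2 - 11*b - 1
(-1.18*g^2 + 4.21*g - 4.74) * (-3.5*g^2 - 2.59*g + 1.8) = 4.13*g^4 - 11.6788*g^3 + 3.5621*g^2 + 19.8546*g - 8.532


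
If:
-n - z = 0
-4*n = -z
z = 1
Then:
No Solution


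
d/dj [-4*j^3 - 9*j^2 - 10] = 6*j*(-2*j - 3)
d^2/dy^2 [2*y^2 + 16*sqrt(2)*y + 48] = 4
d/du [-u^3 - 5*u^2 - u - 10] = -3*u^2 - 10*u - 1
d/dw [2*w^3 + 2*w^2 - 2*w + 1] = 6*w^2 + 4*w - 2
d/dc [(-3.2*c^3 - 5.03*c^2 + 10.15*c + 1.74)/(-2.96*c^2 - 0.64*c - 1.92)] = (9.472*c^4 + 4.096*c^3 + 51.6952*c^2 + 29.616*c - 18.3744)/(8.7616*c^4 + 3.7888*c^3 + 11.776*c^2 + 2.4576*c + 3.6864)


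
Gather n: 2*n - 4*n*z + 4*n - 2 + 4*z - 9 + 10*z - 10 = n*(6 - 4*z) + 14*z - 21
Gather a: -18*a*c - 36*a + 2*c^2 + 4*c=a*(-18*c - 36) + 2*c^2 + 4*c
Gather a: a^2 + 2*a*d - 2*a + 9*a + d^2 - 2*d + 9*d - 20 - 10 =a^2 + a*(2*d + 7) + d^2 + 7*d - 30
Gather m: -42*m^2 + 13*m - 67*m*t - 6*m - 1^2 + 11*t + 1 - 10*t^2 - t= -42*m^2 + m*(7 - 67*t) - 10*t^2 + 10*t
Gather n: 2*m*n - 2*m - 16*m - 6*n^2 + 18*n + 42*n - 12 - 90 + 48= -18*m - 6*n^2 + n*(2*m + 60) - 54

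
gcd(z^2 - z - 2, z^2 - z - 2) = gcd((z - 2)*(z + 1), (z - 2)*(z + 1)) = z^2 - z - 2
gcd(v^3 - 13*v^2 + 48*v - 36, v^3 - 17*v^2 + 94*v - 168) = v - 6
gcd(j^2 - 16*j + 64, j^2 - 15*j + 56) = j - 8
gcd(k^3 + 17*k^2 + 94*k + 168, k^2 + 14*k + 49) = k + 7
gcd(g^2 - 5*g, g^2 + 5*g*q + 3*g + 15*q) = 1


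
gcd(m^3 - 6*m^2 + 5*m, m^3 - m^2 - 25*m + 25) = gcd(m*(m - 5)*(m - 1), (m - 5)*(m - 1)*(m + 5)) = m^2 - 6*m + 5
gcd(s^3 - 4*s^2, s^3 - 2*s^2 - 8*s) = s^2 - 4*s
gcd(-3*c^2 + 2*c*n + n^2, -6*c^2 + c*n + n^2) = 3*c + n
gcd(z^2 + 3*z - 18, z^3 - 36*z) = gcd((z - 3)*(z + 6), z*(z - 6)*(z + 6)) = z + 6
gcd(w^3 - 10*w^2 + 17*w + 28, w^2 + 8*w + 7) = w + 1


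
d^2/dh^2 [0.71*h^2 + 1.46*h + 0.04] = 1.42000000000000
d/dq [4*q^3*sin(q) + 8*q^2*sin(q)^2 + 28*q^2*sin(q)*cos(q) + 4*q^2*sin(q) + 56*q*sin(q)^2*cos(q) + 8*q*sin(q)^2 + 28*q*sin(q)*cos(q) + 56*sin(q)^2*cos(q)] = 4*q^3*cos(q) + 12*q^2*sin(q) + 8*q^2*sin(2*q) + 4*q^2*cos(q) + 28*q^2*cos(2*q) - 6*q*sin(q) + 36*q*sin(2*q) + 42*q*sin(3*q) + 20*q*cos(2*q) + 8*q + 14*sin(2*q) + 42*sin(3*q) - 4*cos(2*q) - 14*cos(3*q) + 14*sqrt(2)*cos(q + pi/4) + 4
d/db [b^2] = 2*b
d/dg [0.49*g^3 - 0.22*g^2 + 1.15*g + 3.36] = 1.47*g^2 - 0.44*g + 1.15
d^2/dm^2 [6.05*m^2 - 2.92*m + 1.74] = 12.1000000000000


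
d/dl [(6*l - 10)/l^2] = 2*(10 - 3*l)/l^3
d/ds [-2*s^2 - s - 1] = -4*s - 1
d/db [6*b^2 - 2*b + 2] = 12*b - 2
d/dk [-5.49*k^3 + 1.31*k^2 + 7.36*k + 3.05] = -16.47*k^2 + 2.62*k + 7.36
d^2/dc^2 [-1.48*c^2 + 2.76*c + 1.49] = -2.96000000000000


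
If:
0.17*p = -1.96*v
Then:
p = -11.5294117647059*v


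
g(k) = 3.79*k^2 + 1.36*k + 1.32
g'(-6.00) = -44.12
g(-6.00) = 129.60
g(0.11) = 1.52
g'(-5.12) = -37.45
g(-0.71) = 2.26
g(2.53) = 29.02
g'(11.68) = 89.89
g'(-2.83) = -20.09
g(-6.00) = 129.60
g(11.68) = 534.25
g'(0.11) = 2.19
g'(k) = 7.58*k + 1.36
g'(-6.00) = -44.12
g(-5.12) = 93.71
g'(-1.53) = -10.24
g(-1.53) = 8.11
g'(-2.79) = -19.79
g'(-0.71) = -4.02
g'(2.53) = 20.54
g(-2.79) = 27.03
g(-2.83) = 27.82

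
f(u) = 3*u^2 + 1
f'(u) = 6*u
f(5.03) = 76.90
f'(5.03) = 30.18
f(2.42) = 18.57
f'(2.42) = 14.52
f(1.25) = 5.69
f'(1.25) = 7.50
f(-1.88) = 11.60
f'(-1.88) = -11.28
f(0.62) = 2.15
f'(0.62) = 3.72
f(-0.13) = 1.05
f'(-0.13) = -0.78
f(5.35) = 86.87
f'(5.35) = 32.10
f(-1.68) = 9.47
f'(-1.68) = -10.08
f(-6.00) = 109.00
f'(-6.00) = -36.00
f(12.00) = 433.00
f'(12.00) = 72.00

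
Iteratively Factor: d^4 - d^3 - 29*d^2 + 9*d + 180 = (d + 3)*(d^3 - 4*d^2 - 17*d + 60) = (d - 5)*(d + 3)*(d^2 + d - 12) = (d - 5)*(d + 3)*(d + 4)*(d - 3)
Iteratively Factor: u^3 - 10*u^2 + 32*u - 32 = (u - 2)*(u^2 - 8*u + 16) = (u - 4)*(u - 2)*(u - 4)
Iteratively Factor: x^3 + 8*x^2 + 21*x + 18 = (x + 2)*(x^2 + 6*x + 9) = (x + 2)*(x + 3)*(x + 3)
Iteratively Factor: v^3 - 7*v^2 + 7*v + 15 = (v - 3)*(v^2 - 4*v - 5) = (v - 5)*(v - 3)*(v + 1)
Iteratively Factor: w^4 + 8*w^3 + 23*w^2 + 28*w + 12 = (w + 2)*(w^3 + 6*w^2 + 11*w + 6) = (w + 2)^2*(w^2 + 4*w + 3) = (w + 2)^2*(w + 3)*(w + 1)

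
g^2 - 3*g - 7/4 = (g - 7/2)*(g + 1/2)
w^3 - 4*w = w*(w - 2)*(w + 2)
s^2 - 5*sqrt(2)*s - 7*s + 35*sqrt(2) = (s - 7)*(s - 5*sqrt(2))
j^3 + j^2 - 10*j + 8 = (j - 2)*(j - 1)*(j + 4)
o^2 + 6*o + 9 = (o + 3)^2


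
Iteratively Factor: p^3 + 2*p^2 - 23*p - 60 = (p - 5)*(p^2 + 7*p + 12) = (p - 5)*(p + 3)*(p + 4)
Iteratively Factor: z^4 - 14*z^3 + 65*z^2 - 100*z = (z - 4)*(z^3 - 10*z^2 + 25*z) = z*(z - 4)*(z^2 - 10*z + 25) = z*(z - 5)*(z - 4)*(z - 5)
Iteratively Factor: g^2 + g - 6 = (g - 2)*(g + 3)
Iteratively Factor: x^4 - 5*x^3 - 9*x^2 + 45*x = (x - 5)*(x^3 - 9*x) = (x - 5)*(x - 3)*(x^2 + 3*x) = x*(x - 5)*(x - 3)*(x + 3)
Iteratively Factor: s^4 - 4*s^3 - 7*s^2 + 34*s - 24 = (s - 4)*(s^3 - 7*s + 6) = (s - 4)*(s + 3)*(s^2 - 3*s + 2) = (s - 4)*(s - 2)*(s + 3)*(s - 1)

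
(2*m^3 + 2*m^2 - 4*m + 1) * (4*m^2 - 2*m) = 8*m^5 + 4*m^4 - 20*m^3 + 12*m^2 - 2*m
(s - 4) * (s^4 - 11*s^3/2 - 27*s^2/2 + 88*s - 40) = s^5 - 19*s^4/2 + 17*s^3/2 + 142*s^2 - 392*s + 160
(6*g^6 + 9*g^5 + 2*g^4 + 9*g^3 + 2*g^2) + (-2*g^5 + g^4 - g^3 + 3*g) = 6*g^6 + 7*g^5 + 3*g^4 + 8*g^3 + 2*g^2 + 3*g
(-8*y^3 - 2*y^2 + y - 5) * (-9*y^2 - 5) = 72*y^5 + 18*y^4 + 31*y^3 + 55*y^2 - 5*y + 25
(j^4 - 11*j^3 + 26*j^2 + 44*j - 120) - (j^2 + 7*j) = j^4 - 11*j^3 + 25*j^2 + 37*j - 120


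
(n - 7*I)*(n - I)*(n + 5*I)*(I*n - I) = I*n^4 + 3*n^3 - I*n^3 - 3*n^2 + 33*I*n^2 + 35*n - 33*I*n - 35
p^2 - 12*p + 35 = (p - 7)*(p - 5)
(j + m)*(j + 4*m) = j^2 + 5*j*m + 4*m^2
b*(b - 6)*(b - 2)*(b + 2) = b^4 - 6*b^3 - 4*b^2 + 24*b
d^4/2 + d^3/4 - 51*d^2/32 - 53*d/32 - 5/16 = (d/2 + 1/2)*(d - 2)*(d + 1/4)*(d + 5/4)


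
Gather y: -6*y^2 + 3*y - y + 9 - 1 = -6*y^2 + 2*y + 8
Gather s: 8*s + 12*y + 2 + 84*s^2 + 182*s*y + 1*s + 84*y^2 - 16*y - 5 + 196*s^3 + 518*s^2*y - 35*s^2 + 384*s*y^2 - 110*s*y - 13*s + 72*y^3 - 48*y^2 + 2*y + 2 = 196*s^3 + s^2*(518*y + 49) + s*(384*y^2 + 72*y - 4) + 72*y^3 + 36*y^2 - 2*y - 1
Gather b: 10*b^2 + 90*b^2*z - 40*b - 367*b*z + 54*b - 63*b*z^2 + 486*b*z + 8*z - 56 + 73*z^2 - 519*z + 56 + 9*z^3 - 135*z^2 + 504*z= b^2*(90*z + 10) + b*(-63*z^2 + 119*z + 14) + 9*z^3 - 62*z^2 - 7*z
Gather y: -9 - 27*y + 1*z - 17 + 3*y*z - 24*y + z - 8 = y*(3*z - 51) + 2*z - 34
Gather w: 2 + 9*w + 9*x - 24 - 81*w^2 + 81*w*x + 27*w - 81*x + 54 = -81*w^2 + w*(81*x + 36) - 72*x + 32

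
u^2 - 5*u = u*(u - 5)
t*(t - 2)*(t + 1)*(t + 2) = t^4 + t^3 - 4*t^2 - 4*t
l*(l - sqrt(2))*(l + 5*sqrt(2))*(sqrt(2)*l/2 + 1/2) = sqrt(2)*l^4/2 + 9*l^3/2 - 3*sqrt(2)*l^2 - 5*l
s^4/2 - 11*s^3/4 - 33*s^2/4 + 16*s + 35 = (s/2 + 1)*(s - 7)*(s - 5/2)*(s + 2)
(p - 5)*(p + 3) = p^2 - 2*p - 15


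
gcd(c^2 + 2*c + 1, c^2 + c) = c + 1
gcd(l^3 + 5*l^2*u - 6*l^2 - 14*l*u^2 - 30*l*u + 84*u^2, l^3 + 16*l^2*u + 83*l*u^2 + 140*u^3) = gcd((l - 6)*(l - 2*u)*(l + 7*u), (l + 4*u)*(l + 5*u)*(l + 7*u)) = l + 7*u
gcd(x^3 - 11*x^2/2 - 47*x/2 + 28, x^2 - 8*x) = x - 8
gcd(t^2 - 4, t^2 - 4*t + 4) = t - 2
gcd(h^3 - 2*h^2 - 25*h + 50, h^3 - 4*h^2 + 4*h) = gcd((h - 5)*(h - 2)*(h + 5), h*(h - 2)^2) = h - 2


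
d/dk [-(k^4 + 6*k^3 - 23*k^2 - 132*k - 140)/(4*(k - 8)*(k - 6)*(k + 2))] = (-k^4 + 28*k^3 - 119*k^2 - 524*k + 2468)/(4*(k^4 - 28*k^3 + 292*k^2 - 1344*k + 2304))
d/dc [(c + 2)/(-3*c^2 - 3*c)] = (c^2 + 4*c + 2)/(3*c^2*(c^2 + 2*c + 1))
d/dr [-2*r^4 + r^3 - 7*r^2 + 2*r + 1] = -8*r^3 + 3*r^2 - 14*r + 2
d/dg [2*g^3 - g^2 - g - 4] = 6*g^2 - 2*g - 1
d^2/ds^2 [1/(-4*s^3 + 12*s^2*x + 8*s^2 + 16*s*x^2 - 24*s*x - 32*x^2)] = ((3*s - 3*x - 2)*(s^3 - 3*s^2*x - 2*s^2 - 4*s*x^2 + 6*s*x + 8*x^2) - (-3*s^2 + 6*s*x + 4*s + 4*x^2 - 6*x)^2)/(2*(s^3 - 3*s^2*x - 2*s^2 - 4*s*x^2 + 6*s*x + 8*x^2)^3)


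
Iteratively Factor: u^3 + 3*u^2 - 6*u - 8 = (u + 4)*(u^2 - u - 2) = (u + 1)*(u + 4)*(u - 2)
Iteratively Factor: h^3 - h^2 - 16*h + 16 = (h - 1)*(h^2 - 16) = (h - 1)*(h + 4)*(h - 4)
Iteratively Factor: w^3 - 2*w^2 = (w - 2)*(w^2) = w*(w - 2)*(w)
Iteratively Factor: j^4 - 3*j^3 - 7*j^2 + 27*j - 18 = (j + 3)*(j^3 - 6*j^2 + 11*j - 6) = (j - 3)*(j + 3)*(j^2 - 3*j + 2) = (j - 3)*(j - 1)*(j + 3)*(j - 2)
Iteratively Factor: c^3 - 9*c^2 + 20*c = (c - 4)*(c^2 - 5*c) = (c - 5)*(c - 4)*(c)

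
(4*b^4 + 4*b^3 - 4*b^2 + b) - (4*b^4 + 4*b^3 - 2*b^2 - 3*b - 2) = -2*b^2 + 4*b + 2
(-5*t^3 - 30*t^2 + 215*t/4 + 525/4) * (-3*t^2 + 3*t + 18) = 15*t^5 + 75*t^4 - 1365*t^3/4 - 1545*t^2/2 + 5445*t/4 + 4725/2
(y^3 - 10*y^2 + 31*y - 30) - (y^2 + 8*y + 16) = y^3 - 11*y^2 + 23*y - 46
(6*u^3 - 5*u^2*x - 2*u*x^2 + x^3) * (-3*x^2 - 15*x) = -18*u^3*x^2 - 90*u^3*x + 15*u^2*x^3 + 75*u^2*x^2 + 6*u*x^4 + 30*u*x^3 - 3*x^5 - 15*x^4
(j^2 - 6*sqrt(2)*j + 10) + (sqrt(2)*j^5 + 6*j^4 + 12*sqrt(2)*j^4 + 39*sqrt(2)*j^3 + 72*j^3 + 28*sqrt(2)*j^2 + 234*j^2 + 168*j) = sqrt(2)*j^5 + 6*j^4 + 12*sqrt(2)*j^4 + 39*sqrt(2)*j^3 + 72*j^3 + 28*sqrt(2)*j^2 + 235*j^2 - 6*sqrt(2)*j + 168*j + 10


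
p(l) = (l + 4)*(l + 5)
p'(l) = 2*l + 9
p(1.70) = 38.19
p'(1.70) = 12.40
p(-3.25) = 1.31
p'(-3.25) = 2.50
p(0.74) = 27.21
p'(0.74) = 10.48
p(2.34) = 46.54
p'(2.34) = 13.68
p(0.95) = 29.45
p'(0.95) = 10.90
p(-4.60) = -0.24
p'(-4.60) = -0.20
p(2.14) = 43.84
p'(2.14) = 13.28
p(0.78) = 27.63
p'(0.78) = 10.56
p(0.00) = 20.00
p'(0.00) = 9.00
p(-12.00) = 56.00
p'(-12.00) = -15.00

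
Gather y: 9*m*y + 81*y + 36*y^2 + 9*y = 36*y^2 + y*(9*m + 90)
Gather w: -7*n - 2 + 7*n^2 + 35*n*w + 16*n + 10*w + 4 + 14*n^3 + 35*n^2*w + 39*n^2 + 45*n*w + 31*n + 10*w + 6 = 14*n^3 + 46*n^2 + 40*n + w*(35*n^2 + 80*n + 20) + 8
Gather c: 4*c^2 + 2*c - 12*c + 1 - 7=4*c^2 - 10*c - 6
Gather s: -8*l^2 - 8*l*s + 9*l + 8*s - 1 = -8*l^2 + 9*l + s*(8 - 8*l) - 1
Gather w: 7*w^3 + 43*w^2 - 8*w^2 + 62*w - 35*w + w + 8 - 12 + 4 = 7*w^3 + 35*w^2 + 28*w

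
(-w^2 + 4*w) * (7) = -7*w^2 + 28*w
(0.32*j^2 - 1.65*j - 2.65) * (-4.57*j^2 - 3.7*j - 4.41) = -1.4624*j^4 + 6.3565*j^3 + 16.8043*j^2 + 17.0815*j + 11.6865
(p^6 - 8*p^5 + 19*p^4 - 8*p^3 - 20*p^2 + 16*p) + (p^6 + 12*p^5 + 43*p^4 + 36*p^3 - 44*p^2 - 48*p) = 2*p^6 + 4*p^5 + 62*p^4 + 28*p^3 - 64*p^2 - 32*p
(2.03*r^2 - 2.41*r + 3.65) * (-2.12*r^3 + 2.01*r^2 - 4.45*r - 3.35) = -4.3036*r^5 + 9.1895*r^4 - 21.6156*r^3 + 11.2605*r^2 - 8.169*r - 12.2275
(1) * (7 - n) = 7 - n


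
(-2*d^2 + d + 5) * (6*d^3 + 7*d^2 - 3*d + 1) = -12*d^5 - 8*d^4 + 43*d^3 + 30*d^2 - 14*d + 5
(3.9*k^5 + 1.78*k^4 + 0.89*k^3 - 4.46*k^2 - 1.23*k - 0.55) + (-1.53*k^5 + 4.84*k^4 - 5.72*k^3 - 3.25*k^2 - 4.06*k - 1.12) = 2.37*k^5 + 6.62*k^4 - 4.83*k^3 - 7.71*k^2 - 5.29*k - 1.67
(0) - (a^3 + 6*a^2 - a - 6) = -a^3 - 6*a^2 + a + 6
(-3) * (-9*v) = 27*v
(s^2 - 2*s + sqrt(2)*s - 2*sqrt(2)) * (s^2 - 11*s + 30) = s^4 - 13*s^3 + sqrt(2)*s^3 - 13*sqrt(2)*s^2 + 52*s^2 - 60*s + 52*sqrt(2)*s - 60*sqrt(2)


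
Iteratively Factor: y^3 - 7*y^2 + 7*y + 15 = (y - 3)*(y^2 - 4*y - 5) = (y - 5)*(y - 3)*(y + 1)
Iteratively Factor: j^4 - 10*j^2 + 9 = (j - 1)*(j^3 + j^2 - 9*j - 9) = (j - 1)*(j + 1)*(j^2 - 9) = (j - 1)*(j + 1)*(j + 3)*(j - 3)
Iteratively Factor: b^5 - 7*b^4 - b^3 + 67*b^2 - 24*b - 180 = (b - 3)*(b^4 - 4*b^3 - 13*b^2 + 28*b + 60) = (b - 3)^2*(b^3 - b^2 - 16*b - 20) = (b - 3)^2*(b + 2)*(b^2 - 3*b - 10) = (b - 5)*(b - 3)^2*(b + 2)*(b + 2)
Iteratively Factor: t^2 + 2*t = (t + 2)*(t)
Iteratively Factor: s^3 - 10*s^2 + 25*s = (s - 5)*(s^2 - 5*s) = s*(s - 5)*(s - 5)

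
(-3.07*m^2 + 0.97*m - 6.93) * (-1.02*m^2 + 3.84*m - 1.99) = 3.1314*m^4 - 12.7782*m^3 + 16.9027*m^2 - 28.5415*m + 13.7907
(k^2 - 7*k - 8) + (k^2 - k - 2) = 2*k^2 - 8*k - 10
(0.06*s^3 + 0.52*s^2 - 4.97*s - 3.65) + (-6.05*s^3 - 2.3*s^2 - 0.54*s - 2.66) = -5.99*s^3 - 1.78*s^2 - 5.51*s - 6.31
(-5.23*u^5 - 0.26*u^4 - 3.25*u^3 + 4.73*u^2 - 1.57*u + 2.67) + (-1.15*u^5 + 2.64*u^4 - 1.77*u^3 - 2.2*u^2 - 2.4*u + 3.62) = -6.38*u^5 + 2.38*u^4 - 5.02*u^3 + 2.53*u^2 - 3.97*u + 6.29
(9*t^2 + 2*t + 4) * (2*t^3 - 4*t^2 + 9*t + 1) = 18*t^5 - 32*t^4 + 81*t^3 + 11*t^2 + 38*t + 4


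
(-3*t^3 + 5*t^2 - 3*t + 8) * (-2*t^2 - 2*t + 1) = 6*t^5 - 4*t^4 - 7*t^3 - 5*t^2 - 19*t + 8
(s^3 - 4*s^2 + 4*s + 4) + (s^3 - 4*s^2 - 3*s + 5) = 2*s^3 - 8*s^2 + s + 9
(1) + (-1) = 0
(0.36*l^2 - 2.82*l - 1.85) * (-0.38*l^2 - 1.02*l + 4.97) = -0.1368*l^4 + 0.7044*l^3 + 5.3686*l^2 - 12.1284*l - 9.1945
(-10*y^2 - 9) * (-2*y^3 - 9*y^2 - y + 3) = 20*y^5 + 90*y^4 + 28*y^3 + 51*y^2 + 9*y - 27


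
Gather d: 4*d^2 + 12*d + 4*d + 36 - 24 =4*d^2 + 16*d + 12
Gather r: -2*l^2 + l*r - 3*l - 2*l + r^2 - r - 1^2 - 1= -2*l^2 - 5*l + r^2 + r*(l - 1) - 2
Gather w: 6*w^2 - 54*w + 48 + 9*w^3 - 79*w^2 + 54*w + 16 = 9*w^3 - 73*w^2 + 64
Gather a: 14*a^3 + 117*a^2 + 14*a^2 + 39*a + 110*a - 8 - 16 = 14*a^3 + 131*a^2 + 149*a - 24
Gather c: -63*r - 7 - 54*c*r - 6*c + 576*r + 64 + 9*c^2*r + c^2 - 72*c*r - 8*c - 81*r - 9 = c^2*(9*r + 1) + c*(-126*r - 14) + 432*r + 48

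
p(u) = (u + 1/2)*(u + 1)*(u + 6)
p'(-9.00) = 117.50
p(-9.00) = -204.00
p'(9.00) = 387.50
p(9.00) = 1425.00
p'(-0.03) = 9.05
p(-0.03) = 2.72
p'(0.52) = 18.11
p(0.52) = 10.11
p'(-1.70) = -7.33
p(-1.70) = 3.61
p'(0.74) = 22.24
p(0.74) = 14.54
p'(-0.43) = 3.60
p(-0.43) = 0.22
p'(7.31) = 279.46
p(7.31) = 863.83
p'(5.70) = 192.47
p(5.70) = 486.02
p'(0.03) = 9.95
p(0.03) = 3.29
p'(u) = (u + 1/2)*(u + 1) + (u + 1/2)*(u + 6) + (u + 1)*(u + 6) = 3*u^2 + 15*u + 19/2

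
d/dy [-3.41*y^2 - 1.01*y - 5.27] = -6.82*y - 1.01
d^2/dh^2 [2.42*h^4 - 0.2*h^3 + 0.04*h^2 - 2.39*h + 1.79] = 29.04*h^2 - 1.2*h + 0.08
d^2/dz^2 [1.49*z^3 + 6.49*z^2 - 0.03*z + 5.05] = 8.94*z + 12.98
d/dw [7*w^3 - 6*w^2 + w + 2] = 21*w^2 - 12*w + 1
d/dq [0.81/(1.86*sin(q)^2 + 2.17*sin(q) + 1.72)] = -(3.0132*sin(q) + 1.7577)*cos(q)/(1.86*sin(q)^2 + 2.17*sin(q) + 1.72)^2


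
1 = 1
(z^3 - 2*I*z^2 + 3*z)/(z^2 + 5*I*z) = (z^2 - 2*I*z + 3)/(z + 5*I)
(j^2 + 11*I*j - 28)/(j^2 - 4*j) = (j^2 + 11*I*j - 28)/(j*(j - 4))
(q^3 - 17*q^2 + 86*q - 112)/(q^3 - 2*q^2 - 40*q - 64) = (q^2 - 9*q + 14)/(q^2 + 6*q + 8)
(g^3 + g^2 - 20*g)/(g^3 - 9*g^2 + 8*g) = (g^2 + g - 20)/(g^2 - 9*g + 8)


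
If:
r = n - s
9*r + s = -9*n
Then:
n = 4*s/9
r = -5*s/9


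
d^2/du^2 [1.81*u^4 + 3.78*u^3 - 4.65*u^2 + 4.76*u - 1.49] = 21.72*u^2 + 22.68*u - 9.3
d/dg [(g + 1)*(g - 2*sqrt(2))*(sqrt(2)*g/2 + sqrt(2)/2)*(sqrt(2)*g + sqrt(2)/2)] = 4*g^3 - 6*sqrt(2)*g^2 + 15*g^2/2 - 10*sqrt(2)*g + 4*g - 4*sqrt(2) + 1/2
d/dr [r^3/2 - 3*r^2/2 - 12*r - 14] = 3*r^2/2 - 3*r - 12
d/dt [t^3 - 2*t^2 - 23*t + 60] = 3*t^2 - 4*t - 23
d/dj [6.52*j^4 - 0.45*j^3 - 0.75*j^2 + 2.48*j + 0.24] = 26.08*j^3 - 1.35*j^2 - 1.5*j + 2.48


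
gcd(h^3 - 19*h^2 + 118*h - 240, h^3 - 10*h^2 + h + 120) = h^2 - 13*h + 40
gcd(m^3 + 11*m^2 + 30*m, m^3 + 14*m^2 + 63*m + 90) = m^2 + 11*m + 30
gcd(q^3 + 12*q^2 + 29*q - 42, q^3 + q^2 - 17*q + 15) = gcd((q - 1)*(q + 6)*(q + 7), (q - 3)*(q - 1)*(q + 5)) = q - 1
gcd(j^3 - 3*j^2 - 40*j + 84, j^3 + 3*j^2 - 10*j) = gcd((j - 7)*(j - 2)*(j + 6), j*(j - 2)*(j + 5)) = j - 2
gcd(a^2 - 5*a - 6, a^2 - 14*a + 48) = a - 6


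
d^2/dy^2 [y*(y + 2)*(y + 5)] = 6*y + 14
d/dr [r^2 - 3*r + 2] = 2*r - 3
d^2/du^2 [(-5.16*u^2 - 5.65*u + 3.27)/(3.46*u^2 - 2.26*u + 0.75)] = (-5.6843418860808e-14*u^4 - 215.977352*u^3 + 315.223992*u^2 - 65.450052*u - 8.526096)/(41.421736*u^6 - 81.167448*u^5 + 79.952988*u^4 - 46.731376*u^3 + 17.33085*u^2 - 3.81375*u + 0.421875)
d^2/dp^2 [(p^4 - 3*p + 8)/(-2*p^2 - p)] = 2*(-4*p^6 - 6*p^5 - 3*p^4 + 12*p^3 - 96*p^2 - 48*p - 8)/(p^3*(8*p^3 + 12*p^2 + 6*p + 1))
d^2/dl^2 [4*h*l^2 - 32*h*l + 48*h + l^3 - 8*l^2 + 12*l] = 8*h + 6*l - 16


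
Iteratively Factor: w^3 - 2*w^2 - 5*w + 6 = (w - 3)*(w^2 + w - 2) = (w - 3)*(w - 1)*(w + 2)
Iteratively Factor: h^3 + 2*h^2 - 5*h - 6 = (h + 1)*(h^2 + h - 6) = (h - 2)*(h + 1)*(h + 3)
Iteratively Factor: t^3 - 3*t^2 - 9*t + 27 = (t + 3)*(t^2 - 6*t + 9) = (t - 3)*(t + 3)*(t - 3)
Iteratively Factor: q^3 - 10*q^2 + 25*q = (q - 5)*(q^2 - 5*q) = q*(q - 5)*(q - 5)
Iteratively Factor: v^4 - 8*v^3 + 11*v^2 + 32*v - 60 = (v - 5)*(v^3 - 3*v^2 - 4*v + 12) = (v - 5)*(v + 2)*(v^2 - 5*v + 6) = (v - 5)*(v - 2)*(v + 2)*(v - 3)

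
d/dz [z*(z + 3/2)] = 2*z + 3/2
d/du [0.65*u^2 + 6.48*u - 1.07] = 1.3*u + 6.48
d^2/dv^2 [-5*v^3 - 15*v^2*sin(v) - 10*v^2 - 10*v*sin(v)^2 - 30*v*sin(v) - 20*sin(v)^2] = 15*v^2*sin(v) + 30*v*sin(v) - 60*v*cos(v) - 20*v*cos(2*v) - 30*v - 30*sin(v) - 20*sin(2*v) - 60*cos(v) - 40*cos(2*v) - 20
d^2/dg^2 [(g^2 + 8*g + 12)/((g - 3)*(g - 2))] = 2*(13*g^3 + 18*g^2 - 324*g + 504)/(g^6 - 15*g^5 + 93*g^4 - 305*g^3 + 558*g^2 - 540*g + 216)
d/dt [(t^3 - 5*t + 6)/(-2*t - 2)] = (-2*t^3 - 3*t^2 + 11)/(2*(t^2 + 2*t + 1))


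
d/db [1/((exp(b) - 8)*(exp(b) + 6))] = 2*(1 - exp(b))*exp(b)/(exp(4*b) - 4*exp(3*b) - 92*exp(2*b) + 192*exp(b) + 2304)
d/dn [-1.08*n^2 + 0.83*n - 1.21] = 0.83 - 2.16*n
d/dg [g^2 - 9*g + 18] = 2*g - 9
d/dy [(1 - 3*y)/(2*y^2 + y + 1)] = (-6*y^2 - 3*y + (3*y - 1)*(4*y + 1) - 3)/(2*y^2 + y + 1)^2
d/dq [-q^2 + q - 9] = 1 - 2*q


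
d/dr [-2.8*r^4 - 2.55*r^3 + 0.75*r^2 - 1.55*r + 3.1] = -11.2*r^3 - 7.65*r^2 + 1.5*r - 1.55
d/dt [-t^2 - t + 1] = -2*t - 1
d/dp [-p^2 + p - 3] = 1 - 2*p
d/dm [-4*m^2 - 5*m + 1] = -8*m - 5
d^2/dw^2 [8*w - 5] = 0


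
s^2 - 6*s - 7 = (s - 7)*(s + 1)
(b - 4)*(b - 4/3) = b^2 - 16*b/3 + 16/3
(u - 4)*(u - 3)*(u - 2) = u^3 - 9*u^2 + 26*u - 24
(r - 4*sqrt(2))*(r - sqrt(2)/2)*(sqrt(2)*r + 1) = sqrt(2)*r^3 - 8*r^2 - sqrt(2)*r/2 + 4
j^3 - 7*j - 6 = (j - 3)*(j + 1)*(j + 2)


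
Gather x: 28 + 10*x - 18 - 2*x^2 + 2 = -2*x^2 + 10*x + 12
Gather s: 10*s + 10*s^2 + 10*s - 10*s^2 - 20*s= 0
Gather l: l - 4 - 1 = l - 5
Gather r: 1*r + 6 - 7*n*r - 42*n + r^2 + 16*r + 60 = -42*n + r^2 + r*(17 - 7*n) + 66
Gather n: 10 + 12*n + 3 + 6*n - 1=18*n + 12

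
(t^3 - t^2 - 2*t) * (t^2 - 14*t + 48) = t^5 - 15*t^4 + 60*t^3 - 20*t^2 - 96*t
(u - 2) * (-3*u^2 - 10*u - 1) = -3*u^3 - 4*u^2 + 19*u + 2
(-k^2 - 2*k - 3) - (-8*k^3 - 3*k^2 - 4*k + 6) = 8*k^3 + 2*k^2 + 2*k - 9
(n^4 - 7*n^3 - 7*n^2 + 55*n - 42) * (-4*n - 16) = -4*n^5 + 12*n^4 + 140*n^3 - 108*n^2 - 712*n + 672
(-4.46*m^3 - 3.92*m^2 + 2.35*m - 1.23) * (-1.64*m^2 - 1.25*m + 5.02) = 7.3144*m^5 + 12.0038*m^4 - 21.3432*m^3 - 20.5987*m^2 + 13.3345*m - 6.1746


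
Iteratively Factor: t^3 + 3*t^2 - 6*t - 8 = (t + 4)*(t^2 - t - 2) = (t - 2)*(t + 4)*(t + 1)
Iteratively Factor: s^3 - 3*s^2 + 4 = (s - 2)*(s^2 - s - 2) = (s - 2)*(s + 1)*(s - 2)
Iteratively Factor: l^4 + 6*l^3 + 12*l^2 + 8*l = (l + 2)*(l^3 + 4*l^2 + 4*l) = (l + 2)^2*(l^2 + 2*l) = l*(l + 2)^2*(l + 2)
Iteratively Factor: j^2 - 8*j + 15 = (j - 5)*(j - 3)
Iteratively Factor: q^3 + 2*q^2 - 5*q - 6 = (q + 3)*(q^2 - q - 2) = (q + 1)*(q + 3)*(q - 2)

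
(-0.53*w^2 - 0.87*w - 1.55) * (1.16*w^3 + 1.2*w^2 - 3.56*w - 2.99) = -0.6148*w^5 - 1.6452*w^4 - 0.9552*w^3 + 2.8219*w^2 + 8.1193*w + 4.6345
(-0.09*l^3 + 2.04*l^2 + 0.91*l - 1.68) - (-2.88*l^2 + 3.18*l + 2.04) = -0.09*l^3 + 4.92*l^2 - 2.27*l - 3.72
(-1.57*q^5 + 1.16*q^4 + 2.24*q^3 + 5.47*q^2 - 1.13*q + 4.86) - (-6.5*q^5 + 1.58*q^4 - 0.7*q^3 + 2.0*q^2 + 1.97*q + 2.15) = 4.93*q^5 - 0.42*q^4 + 2.94*q^3 + 3.47*q^2 - 3.1*q + 2.71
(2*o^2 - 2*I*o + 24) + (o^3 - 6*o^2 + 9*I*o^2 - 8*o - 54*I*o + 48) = o^3 - 4*o^2 + 9*I*o^2 - 8*o - 56*I*o + 72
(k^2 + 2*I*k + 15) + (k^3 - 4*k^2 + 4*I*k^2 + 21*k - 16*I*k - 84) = k^3 - 3*k^2 + 4*I*k^2 + 21*k - 14*I*k - 69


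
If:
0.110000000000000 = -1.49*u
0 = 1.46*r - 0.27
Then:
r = 0.18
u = -0.07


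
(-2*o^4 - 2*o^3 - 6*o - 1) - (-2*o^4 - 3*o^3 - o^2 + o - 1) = o^3 + o^2 - 7*o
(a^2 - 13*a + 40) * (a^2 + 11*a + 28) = a^4 - 2*a^3 - 75*a^2 + 76*a + 1120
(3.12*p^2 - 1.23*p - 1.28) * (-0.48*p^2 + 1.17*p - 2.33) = -1.4976*p^4 + 4.2408*p^3 - 8.0943*p^2 + 1.3683*p + 2.9824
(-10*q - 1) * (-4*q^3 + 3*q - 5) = 40*q^4 + 4*q^3 - 30*q^2 + 47*q + 5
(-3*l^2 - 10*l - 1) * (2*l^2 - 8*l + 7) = -6*l^4 + 4*l^3 + 57*l^2 - 62*l - 7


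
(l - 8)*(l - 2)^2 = l^3 - 12*l^2 + 36*l - 32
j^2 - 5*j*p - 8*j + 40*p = (j - 8)*(j - 5*p)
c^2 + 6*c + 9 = (c + 3)^2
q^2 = q^2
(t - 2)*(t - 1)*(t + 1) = t^3 - 2*t^2 - t + 2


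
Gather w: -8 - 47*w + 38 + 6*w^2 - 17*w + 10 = 6*w^2 - 64*w + 40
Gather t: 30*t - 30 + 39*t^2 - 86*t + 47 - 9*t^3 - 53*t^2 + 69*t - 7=-9*t^3 - 14*t^2 + 13*t + 10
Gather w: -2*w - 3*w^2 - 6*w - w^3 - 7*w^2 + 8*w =-w^3 - 10*w^2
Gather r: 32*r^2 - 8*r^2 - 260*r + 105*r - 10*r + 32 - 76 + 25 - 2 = 24*r^2 - 165*r - 21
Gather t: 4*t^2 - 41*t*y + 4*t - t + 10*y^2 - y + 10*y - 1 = 4*t^2 + t*(3 - 41*y) + 10*y^2 + 9*y - 1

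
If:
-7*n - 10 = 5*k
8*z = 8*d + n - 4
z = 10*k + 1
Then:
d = 113*z/112 + 75/112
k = z/10 - 1/10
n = -z/14 - 19/14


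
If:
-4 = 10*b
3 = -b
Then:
No Solution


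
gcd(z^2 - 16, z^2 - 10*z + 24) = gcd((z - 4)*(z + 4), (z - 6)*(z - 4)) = z - 4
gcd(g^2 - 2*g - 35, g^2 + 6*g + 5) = g + 5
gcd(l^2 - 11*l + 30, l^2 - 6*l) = l - 6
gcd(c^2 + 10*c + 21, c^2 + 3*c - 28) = c + 7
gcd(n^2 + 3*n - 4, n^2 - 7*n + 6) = n - 1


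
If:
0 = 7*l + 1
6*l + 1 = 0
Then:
No Solution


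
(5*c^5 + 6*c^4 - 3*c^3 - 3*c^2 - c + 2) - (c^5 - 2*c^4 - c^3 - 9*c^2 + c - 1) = 4*c^5 + 8*c^4 - 2*c^3 + 6*c^2 - 2*c + 3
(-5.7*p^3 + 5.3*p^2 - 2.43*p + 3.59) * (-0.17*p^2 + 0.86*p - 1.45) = 0.969*p^5 - 5.803*p^4 + 13.2361*p^3 - 10.3851*p^2 + 6.6109*p - 5.2055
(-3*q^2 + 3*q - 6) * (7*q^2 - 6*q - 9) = -21*q^4 + 39*q^3 - 33*q^2 + 9*q + 54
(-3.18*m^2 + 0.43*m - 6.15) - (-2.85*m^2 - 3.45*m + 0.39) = -0.33*m^2 + 3.88*m - 6.54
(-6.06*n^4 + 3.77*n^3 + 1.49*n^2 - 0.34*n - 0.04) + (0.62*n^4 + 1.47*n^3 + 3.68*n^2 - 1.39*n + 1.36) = -5.44*n^4 + 5.24*n^3 + 5.17*n^2 - 1.73*n + 1.32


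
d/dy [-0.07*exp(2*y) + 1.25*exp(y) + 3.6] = (1.25 - 0.14*exp(y))*exp(y)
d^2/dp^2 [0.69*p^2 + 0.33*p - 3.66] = 1.38000000000000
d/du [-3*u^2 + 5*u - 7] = 5 - 6*u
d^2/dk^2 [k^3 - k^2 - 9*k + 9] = 6*k - 2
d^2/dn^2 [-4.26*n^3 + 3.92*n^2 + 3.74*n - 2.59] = 7.84 - 25.56*n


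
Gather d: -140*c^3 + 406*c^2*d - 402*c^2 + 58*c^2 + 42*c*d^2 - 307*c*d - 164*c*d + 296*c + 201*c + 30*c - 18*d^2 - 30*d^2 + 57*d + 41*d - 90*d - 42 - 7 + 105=-140*c^3 - 344*c^2 + 527*c + d^2*(42*c - 48) + d*(406*c^2 - 471*c + 8) + 56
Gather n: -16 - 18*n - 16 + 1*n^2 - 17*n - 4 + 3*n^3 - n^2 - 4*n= 3*n^3 - 39*n - 36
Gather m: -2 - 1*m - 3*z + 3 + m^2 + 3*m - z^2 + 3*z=m^2 + 2*m - z^2 + 1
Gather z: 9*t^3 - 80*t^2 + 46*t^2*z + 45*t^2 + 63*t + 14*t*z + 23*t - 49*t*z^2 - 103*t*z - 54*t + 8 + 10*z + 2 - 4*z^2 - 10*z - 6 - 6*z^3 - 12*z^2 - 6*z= 9*t^3 - 35*t^2 + 32*t - 6*z^3 + z^2*(-49*t - 16) + z*(46*t^2 - 89*t - 6) + 4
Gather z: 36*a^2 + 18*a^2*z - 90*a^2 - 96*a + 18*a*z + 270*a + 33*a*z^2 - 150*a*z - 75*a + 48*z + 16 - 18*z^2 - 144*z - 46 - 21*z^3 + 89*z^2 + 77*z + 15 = -54*a^2 + 99*a - 21*z^3 + z^2*(33*a + 71) + z*(18*a^2 - 132*a - 19) - 15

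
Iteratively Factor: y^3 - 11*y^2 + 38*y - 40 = (y - 2)*(y^2 - 9*y + 20) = (y - 4)*(y - 2)*(y - 5)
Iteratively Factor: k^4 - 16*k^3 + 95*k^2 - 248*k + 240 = (k - 4)*(k^3 - 12*k^2 + 47*k - 60) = (k - 4)^2*(k^2 - 8*k + 15) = (k - 4)^2*(k - 3)*(k - 5)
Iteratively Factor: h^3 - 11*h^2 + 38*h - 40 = (h - 2)*(h^2 - 9*h + 20) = (h - 4)*(h - 2)*(h - 5)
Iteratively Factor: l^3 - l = (l + 1)*(l^2 - l) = l*(l + 1)*(l - 1)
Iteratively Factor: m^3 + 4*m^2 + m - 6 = (m + 2)*(m^2 + 2*m - 3) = (m - 1)*(m + 2)*(m + 3)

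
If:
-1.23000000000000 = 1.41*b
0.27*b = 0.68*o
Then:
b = -0.87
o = -0.35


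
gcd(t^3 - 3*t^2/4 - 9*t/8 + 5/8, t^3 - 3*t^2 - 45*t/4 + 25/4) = t - 1/2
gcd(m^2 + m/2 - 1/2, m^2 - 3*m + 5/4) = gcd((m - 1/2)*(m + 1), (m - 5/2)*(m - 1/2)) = m - 1/2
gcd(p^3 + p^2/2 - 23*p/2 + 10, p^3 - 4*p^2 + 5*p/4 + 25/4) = p - 5/2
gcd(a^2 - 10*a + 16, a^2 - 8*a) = a - 8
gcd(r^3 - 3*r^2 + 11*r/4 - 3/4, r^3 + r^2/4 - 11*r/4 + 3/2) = r - 1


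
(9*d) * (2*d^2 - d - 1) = 18*d^3 - 9*d^2 - 9*d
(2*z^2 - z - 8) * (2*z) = 4*z^3 - 2*z^2 - 16*z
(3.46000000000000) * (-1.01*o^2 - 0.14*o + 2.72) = -3.4946*o^2 - 0.4844*o + 9.4112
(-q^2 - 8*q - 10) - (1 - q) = -q^2 - 7*q - 11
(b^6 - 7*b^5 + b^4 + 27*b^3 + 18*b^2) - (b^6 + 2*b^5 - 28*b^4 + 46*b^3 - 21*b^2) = -9*b^5 + 29*b^4 - 19*b^3 + 39*b^2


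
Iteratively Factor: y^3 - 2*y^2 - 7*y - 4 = (y - 4)*(y^2 + 2*y + 1) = (y - 4)*(y + 1)*(y + 1)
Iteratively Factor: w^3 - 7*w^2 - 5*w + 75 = (w + 3)*(w^2 - 10*w + 25) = (w - 5)*(w + 3)*(w - 5)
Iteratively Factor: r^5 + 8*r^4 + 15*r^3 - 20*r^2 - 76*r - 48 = (r - 2)*(r^4 + 10*r^3 + 35*r^2 + 50*r + 24) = (r - 2)*(r + 3)*(r^3 + 7*r^2 + 14*r + 8) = (r - 2)*(r + 3)*(r + 4)*(r^2 + 3*r + 2) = (r - 2)*(r + 2)*(r + 3)*(r + 4)*(r + 1)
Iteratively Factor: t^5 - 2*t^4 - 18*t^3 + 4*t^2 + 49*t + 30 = (t - 5)*(t^4 + 3*t^3 - 3*t^2 - 11*t - 6) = (t - 5)*(t + 1)*(t^3 + 2*t^2 - 5*t - 6) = (t - 5)*(t + 1)*(t + 3)*(t^2 - t - 2) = (t - 5)*(t + 1)^2*(t + 3)*(t - 2)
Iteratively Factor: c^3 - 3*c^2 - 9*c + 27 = (c + 3)*(c^2 - 6*c + 9) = (c - 3)*(c + 3)*(c - 3)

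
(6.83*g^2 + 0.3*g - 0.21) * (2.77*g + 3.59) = 18.9191*g^3 + 25.3507*g^2 + 0.4953*g - 0.7539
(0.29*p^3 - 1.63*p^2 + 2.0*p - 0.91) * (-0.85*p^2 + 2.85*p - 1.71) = -0.2465*p^5 + 2.212*p^4 - 6.8414*p^3 + 9.2608*p^2 - 6.0135*p + 1.5561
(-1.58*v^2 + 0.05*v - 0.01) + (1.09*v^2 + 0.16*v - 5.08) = -0.49*v^2 + 0.21*v - 5.09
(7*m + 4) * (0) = 0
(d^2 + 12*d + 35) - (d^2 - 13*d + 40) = 25*d - 5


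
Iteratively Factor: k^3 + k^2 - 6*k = (k)*(k^2 + k - 6) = k*(k - 2)*(k + 3)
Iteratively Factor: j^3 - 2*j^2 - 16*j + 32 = (j - 2)*(j^2 - 16) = (j - 4)*(j - 2)*(j + 4)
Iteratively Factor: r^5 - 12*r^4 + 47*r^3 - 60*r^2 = (r)*(r^4 - 12*r^3 + 47*r^2 - 60*r) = r^2*(r^3 - 12*r^2 + 47*r - 60) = r^2*(r - 3)*(r^2 - 9*r + 20) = r^2*(r - 5)*(r - 3)*(r - 4)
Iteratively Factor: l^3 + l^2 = (l + 1)*(l^2) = l*(l + 1)*(l)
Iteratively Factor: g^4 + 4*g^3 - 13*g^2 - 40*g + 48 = (g - 1)*(g^3 + 5*g^2 - 8*g - 48) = (g - 1)*(g + 4)*(g^2 + g - 12) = (g - 3)*(g - 1)*(g + 4)*(g + 4)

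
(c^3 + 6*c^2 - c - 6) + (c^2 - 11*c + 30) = c^3 + 7*c^2 - 12*c + 24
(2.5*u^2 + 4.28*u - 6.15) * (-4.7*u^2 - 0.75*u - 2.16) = -11.75*u^4 - 21.991*u^3 + 20.295*u^2 - 4.6323*u + 13.284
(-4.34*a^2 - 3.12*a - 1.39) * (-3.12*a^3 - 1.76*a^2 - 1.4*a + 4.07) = 13.5408*a^5 + 17.3728*a^4 + 15.904*a^3 - 10.8494*a^2 - 10.7524*a - 5.6573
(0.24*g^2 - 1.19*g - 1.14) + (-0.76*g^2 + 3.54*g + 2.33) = -0.52*g^2 + 2.35*g + 1.19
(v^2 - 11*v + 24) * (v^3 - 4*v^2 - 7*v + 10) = v^5 - 15*v^4 + 61*v^3 - 9*v^2 - 278*v + 240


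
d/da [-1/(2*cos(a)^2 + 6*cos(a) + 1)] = -2*(2*cos(a) + 3)*sin(a)/(6*cos(a) + cos(2*a) + 2)^2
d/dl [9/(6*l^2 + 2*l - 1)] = 18*(-6*l - 1)/(6*l^2 + 2*l - 1)^2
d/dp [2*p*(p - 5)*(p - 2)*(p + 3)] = 8*p^3 - 24*p^2 - 44*p + 60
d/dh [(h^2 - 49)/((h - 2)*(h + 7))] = 5/(h^2 - 4*h + 4)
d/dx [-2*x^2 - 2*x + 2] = -4*x - 2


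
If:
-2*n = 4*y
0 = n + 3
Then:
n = -3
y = 3/2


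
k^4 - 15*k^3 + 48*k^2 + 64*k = k*(k - 8)^2*(k + 1)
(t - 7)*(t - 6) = t^2 - 13*t + 42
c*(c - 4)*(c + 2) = c^3 - 2*c^2 - 8*c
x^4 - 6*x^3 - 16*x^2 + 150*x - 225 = (x - 5)*(x - 3)^2*(x + 5)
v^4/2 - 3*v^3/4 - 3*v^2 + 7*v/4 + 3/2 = (v/2 + 1)*(v - 3)*(v - 1)*(v + 1/2)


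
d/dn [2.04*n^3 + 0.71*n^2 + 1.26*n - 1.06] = 6.12*n^2 + 1.42*n + 1.26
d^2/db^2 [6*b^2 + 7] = 12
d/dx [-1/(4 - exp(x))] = -exp(x)/(exp(x) - 4)^2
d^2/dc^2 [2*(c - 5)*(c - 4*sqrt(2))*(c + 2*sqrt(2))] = 12*c - 20 - 8*sqrt(2)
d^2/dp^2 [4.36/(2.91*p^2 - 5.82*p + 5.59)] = (-73.841832*p^2 + 147.683664*p + 295.367328*(p - 1)^2 - 141.847368)/(2.91*p^2 - 5.82*p + 5.59)^3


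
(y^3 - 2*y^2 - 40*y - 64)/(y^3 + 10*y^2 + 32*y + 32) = (y - 8)/(y + 4)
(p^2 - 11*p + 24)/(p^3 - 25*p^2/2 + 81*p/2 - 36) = 2/(2*p - 3)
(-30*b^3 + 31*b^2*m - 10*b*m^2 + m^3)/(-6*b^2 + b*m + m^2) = (15*b^2 - 8*b*m + m^2)/(3*b + m)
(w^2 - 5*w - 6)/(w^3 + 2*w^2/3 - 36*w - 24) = 3*(w + 1)/(3*w^2 + 20*w + 12)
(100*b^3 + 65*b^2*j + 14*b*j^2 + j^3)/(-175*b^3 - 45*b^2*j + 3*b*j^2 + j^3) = (-4*b - j)/(7*b - j)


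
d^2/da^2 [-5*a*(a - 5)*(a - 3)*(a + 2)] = -60*a^2 + 180*a + 10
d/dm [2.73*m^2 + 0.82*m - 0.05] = 5.46*m + 0.82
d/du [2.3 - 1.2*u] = -1.20000000000000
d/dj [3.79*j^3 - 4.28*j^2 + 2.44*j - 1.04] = 11.37*j^2 - 8.56*j + 2.44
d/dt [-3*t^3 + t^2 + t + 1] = -9*t^2 + 2*t + 1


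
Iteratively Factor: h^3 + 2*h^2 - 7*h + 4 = (h - 1)*(h^2 + 3*h - 4) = (h - 1)*(h + 4)*(h - 1)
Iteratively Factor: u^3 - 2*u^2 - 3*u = (u + 1)*(u^2 - 3*u) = u*(u + 1)*(u - 3)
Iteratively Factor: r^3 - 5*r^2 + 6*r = (r)*(r^2 - 5*r + 6) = r*(r - 2)*(r - 3)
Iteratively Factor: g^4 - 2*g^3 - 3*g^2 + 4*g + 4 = (g + 1)*(g^3 - 3*g^2 + 4) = (g + 1)^2*(g^2 - 4*g + 4) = (g - 2)*(g + 1)^2*(g - 2)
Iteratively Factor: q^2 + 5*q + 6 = (q + 2)*(q + 3)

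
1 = 1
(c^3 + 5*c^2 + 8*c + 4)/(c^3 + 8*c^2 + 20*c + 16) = (c + 1)/(c + 4)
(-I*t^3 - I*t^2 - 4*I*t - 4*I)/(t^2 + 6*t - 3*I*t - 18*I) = I*(-t^3 - t^2 - 4*t - 4)/(t^2 + 3*t*(2 - I) - 18*I)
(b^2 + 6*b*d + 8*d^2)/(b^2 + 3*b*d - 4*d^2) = (b + 2*d)/(b - d)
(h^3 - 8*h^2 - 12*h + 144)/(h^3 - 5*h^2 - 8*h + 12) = (h^2 - 2*h - 24)/(h^2 + h - 2)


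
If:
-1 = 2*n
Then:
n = -1/2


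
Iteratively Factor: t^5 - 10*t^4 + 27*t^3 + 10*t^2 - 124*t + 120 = (t + 2)*(t^4 - 12*t^3 + 51*t^2 - 92*t + 60) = (t - 2)*(t + 2)*(t^3 - 10*t^2 + 31*t - 30) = (t - 5)*(t - 2)*(t + 2)*(t^2 - 5*t + 6) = (t - 5)*(t - 3)*(t - 2)*(t + 2)*(t - 2)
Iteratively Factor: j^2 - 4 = (j - 2)*(j + 2)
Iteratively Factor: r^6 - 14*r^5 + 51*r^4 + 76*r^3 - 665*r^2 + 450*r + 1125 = (r - 5)*(r^5 - 9*r^4 + 6*r^3 + 106*r^2 - 135*r - 225) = (r - 5)^2*(r^4 - 4*r^3 - 14*r^2 + 36*r + 45) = (r - 5)^2*(r - 3)*(r^3 - r^2 - 17*r - 15) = (r - 5)^2*(r - 3)*(r + 3)*(r^2 - 4*r - 5) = (r - 5)^2*(r - 3)*(r + 1)*(r + 3)*(r - 5)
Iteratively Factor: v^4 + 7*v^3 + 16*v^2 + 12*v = (v + 3)*(v^3 + 4*v^2 + 4*v) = (v + 2)*(v + 3)*(v^2 + 2*v) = v*(v + 2)*(v + 3)*(v + 2)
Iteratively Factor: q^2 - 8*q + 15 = (q - 3)*(q - 5)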